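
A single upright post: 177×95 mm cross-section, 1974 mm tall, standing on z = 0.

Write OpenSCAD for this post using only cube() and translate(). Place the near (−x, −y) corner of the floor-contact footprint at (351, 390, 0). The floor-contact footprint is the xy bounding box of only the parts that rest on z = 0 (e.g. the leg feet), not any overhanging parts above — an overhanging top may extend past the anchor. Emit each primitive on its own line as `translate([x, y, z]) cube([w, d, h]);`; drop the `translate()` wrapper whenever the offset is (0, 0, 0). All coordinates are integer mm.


translate([351, 390, 0]) cube([177, 95, 1974]);


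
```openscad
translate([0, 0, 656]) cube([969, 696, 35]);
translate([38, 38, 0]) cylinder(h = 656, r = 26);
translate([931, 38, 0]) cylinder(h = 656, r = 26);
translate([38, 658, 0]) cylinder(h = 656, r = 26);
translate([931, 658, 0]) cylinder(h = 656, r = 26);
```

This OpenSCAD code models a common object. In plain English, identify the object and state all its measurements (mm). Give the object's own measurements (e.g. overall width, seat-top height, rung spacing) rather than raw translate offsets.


A rectangular dining table. The top is 969×696×35 mm with its upper surface at z = 691 mm. It stands on four round legs of 52 mm diameter, each leg's bounding box inset 12 mm from the nearest pair of top edges, running from the floor to the underside of the top.


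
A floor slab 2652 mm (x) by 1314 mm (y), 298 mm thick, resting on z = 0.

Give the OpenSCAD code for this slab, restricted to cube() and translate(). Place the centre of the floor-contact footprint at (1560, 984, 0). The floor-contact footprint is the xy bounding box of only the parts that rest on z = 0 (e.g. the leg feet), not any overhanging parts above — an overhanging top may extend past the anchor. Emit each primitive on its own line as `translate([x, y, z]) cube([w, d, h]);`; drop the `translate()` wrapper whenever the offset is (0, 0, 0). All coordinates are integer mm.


translate([234, 327, 0]) cube([2652, 1314, 298]);


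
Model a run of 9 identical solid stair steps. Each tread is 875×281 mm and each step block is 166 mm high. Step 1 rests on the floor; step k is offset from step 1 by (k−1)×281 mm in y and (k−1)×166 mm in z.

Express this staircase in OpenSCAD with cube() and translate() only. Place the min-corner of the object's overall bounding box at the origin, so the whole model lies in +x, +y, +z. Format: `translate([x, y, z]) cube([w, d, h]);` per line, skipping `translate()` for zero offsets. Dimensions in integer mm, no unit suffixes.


cube([875, 281, 166]);
translate([0, 281, 166]) cube([875, 281, 166]);
translate([0, 562, 332]) cube([875, 281, 166]);
translate([0, 843, 498]) cube([875, 281, 166]);
translate([0, 1124, 664]) cube([875, 281, 166]);
translate([0, 1405, 830]) cube([875, 281, 166]);
translate([0, 1686, 996]) cube([875, 281, 166]);
translate([0, 1967, 1162]) cube([875, 281, 166]);
translate([0, 2248, 1328]) cube([875, 281, 166]);


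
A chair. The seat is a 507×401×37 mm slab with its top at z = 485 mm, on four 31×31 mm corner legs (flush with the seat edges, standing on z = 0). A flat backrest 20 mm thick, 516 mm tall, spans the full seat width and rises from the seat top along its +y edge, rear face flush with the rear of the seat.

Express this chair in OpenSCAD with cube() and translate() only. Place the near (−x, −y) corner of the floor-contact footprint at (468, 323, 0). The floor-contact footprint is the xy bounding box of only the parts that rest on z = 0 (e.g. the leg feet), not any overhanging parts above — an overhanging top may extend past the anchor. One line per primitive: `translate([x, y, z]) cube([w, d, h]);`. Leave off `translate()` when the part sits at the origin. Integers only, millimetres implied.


// leg_h = 485 - 37 = 448
translate([468, 323, 448]) cube([507, 401, 37]);
translate([468, 323, 0]) cube([31, 31, 448]);
translate([944, 323, 0]) cube([31, 31, 448]);
translate([468, 693, 0]) cube([31, 31, 448]);
translate([944, 693, 0]) cube([31, 31, 448]);
translate([468, 704, 485]) cube([507, 20, 516]);


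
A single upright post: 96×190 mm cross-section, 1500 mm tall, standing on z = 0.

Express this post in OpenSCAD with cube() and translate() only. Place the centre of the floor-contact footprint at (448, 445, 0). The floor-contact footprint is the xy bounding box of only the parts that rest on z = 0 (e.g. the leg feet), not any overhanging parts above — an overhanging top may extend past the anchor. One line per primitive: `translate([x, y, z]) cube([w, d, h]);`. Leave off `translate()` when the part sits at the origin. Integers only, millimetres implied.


translate([400, 350, 0]) cube([96, 190, 1500]);


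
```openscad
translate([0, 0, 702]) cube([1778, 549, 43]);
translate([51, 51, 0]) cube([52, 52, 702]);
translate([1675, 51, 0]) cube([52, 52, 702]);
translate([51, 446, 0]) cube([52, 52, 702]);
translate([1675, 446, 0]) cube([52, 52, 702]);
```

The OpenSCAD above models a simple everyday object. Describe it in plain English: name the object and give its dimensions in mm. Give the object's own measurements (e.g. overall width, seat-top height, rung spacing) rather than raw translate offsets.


A table: top 1778 mm (x) × 549 mm (y), 43 mm thick, upper face at z = 745 mm, on four 52×52 mm square legs, each inset 51 mm from the nearest pair of top edges from z = 0 to the bottom of the top.


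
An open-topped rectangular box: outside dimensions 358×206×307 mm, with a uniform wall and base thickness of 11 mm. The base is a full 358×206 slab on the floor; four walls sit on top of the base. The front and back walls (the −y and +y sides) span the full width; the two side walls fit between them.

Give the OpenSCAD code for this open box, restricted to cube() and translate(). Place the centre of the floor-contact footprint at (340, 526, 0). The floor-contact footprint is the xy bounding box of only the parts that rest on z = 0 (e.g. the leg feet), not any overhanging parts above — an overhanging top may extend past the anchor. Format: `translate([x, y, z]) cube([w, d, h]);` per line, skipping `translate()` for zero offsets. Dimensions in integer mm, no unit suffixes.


translate([161, 423, 0]) cube([358, 206, 11]);
translate([161, 423, 11]) cube([358, 11, 296]);
translate([161, 618, 11]) cube([358, 11, 296]);
translate([161, 434, 11]) cube([11, 184, 296]);
translate([508, 434, 11]) cube([11, 184, 296]);


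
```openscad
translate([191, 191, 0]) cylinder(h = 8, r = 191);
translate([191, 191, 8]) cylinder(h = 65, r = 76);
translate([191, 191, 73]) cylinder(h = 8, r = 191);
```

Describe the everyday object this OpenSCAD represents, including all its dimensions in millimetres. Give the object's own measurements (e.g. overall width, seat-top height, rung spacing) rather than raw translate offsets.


A spool: two coaxial disc flanges of radius 191 mm and thickness 8 mm, joined by a core cylinder of radius 76 mm and height 65 mm. The lower flange rests on z = 0 and the three cylinders share a vertical axis.


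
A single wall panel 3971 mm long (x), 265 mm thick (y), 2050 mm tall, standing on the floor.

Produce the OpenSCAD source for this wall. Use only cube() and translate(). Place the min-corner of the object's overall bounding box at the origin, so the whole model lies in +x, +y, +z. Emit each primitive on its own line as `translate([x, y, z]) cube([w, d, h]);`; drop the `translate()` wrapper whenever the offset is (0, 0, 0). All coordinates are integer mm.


cube([3971, 265, 2050]);


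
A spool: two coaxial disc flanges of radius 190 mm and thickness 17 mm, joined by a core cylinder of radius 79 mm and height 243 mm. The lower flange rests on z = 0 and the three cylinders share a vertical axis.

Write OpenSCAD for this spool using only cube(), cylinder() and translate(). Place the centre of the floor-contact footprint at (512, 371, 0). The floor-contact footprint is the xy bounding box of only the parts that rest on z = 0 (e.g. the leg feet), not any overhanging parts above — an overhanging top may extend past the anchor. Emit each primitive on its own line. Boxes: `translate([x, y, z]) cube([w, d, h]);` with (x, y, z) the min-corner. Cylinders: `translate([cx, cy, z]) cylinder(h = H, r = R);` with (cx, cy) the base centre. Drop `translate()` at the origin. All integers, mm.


translate([512, 371, 0]) cylinder(h = 17, r = 190);
translate([512, 371, 17]) cylinder(h = 243, r = 79);
translate([512, 371, 260]) cylinder(h = 17, r = 190);


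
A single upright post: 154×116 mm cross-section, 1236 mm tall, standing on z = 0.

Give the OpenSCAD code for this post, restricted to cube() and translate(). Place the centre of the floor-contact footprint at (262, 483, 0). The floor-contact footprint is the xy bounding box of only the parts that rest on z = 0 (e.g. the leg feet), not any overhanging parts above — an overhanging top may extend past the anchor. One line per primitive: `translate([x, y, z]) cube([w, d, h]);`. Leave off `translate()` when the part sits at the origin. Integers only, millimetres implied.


translate([185, 425, 0]) cube([154, 116, 1236]);


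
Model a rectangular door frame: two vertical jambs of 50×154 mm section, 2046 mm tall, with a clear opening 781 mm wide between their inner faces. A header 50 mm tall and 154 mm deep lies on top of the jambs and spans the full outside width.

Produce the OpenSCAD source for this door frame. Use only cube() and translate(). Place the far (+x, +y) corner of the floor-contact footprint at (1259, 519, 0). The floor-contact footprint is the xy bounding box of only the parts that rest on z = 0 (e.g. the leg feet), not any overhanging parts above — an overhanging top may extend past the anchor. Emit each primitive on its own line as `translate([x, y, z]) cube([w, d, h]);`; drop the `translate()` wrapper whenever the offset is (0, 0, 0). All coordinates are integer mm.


translate([378, 365, 0]) cube([50, 154, 2046]);
translate([1209, 365, 0]) cube([50, 154, 2046]);
translate([378, 365, 2046]) cube([881, 154, 50]);


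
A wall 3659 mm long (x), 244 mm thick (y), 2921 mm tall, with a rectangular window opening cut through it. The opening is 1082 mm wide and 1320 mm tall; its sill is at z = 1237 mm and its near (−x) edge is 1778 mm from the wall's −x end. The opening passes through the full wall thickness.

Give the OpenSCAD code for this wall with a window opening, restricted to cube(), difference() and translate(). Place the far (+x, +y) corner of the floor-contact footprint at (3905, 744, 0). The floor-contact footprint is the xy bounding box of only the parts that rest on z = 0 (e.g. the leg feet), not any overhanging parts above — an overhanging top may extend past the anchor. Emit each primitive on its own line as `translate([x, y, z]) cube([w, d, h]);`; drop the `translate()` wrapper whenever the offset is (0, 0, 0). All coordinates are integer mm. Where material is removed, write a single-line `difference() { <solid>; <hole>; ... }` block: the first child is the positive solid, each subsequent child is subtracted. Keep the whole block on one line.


difference() { translate([246, 500, 0]) cube([3659, 244, 2921]); translate([2024, 500, 1237]) cube([1082, 244, 1320]); }


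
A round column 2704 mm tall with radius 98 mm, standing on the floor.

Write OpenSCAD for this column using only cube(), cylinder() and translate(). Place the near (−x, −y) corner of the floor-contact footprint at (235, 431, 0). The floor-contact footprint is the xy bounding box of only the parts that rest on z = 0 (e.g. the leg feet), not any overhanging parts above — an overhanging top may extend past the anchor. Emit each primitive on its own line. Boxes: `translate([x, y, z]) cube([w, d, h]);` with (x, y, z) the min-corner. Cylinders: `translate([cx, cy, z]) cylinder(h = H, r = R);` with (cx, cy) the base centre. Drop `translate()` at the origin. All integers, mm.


translate([333, 529, 0]) cylinder(h = 2704, r = 98);


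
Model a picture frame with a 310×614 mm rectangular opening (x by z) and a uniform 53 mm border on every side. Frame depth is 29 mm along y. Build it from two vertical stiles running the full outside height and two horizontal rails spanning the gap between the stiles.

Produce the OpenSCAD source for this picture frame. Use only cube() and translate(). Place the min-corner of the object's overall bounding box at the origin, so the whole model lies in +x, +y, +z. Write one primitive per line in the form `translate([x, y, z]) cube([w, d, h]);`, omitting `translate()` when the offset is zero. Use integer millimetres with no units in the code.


cube([53, 29, 720]);
translate([363, 0, 0]) cube([53, 29, 720]);
translate([53, 0, 0]) cube([310, 29, 53]);
translate([53, 0, 667]) cube([310, 29, 53]);


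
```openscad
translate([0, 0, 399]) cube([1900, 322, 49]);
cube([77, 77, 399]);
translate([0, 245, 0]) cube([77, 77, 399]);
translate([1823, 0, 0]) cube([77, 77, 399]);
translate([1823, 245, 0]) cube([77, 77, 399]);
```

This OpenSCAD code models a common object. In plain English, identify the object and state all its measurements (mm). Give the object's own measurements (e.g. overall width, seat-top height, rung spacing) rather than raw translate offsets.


A bench: a 1900×322 mm seat slab, 49 mm thick, top at z = 448 mm, on four 77×77 mm square legs flush with the seat corners and standing on z = 0.


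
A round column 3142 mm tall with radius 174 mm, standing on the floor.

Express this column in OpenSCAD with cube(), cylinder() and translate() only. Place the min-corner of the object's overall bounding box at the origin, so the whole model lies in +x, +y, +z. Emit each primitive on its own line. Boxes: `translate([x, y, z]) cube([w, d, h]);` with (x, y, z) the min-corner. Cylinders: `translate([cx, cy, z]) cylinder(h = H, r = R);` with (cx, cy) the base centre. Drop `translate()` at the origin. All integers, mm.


translate([174, 174, 0]) cylinder(h = 3142, r = 174);


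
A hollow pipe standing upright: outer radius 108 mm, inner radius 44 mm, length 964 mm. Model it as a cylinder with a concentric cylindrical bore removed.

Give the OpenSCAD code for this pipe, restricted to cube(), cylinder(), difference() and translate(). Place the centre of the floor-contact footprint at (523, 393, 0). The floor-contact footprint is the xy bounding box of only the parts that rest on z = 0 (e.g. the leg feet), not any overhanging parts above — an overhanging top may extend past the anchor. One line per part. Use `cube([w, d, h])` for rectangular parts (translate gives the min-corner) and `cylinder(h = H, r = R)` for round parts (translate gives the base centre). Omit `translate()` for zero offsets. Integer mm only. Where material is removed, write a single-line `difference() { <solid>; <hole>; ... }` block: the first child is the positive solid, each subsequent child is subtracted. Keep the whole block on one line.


difference() { translate([523, 393, 0]) cylinder(h = 964, r = 108); translate([523, 393, 0]) cylinder(h = 964, r = 44); }


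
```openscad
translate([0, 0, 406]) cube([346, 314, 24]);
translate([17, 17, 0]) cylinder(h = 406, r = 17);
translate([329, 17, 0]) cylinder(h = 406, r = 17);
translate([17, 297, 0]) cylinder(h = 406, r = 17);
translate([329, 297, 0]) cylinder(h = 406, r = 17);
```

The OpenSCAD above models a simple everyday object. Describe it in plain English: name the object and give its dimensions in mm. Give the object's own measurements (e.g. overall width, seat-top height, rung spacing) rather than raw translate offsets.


A four-legged stool. The seat is a 346×314×24 mm slab whose top surface is at z = 430 mm; four round legs, each 34 mm in diameter, run from the floor (z = 0) to the underside of the seat, each leg's axis is inset half a diameter from the nearest pair of seat edges (so the leg's bounding box is flush with the corner).


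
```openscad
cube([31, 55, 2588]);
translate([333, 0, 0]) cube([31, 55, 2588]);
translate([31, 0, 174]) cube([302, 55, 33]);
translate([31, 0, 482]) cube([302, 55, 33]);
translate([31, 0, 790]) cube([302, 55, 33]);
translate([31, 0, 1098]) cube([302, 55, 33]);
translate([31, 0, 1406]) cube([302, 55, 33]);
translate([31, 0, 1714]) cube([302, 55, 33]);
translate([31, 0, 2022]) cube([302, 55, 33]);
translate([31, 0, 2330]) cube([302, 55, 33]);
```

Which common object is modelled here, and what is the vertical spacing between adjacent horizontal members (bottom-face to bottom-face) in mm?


A ladder. The rung spacing is 308 mm.

Two tall 31×55 posts with 8 short bars between them — a ladder. Adjacent rungs sit at z = 174 and z = 482, so the spacing is 482 − 174 = 308 mm.


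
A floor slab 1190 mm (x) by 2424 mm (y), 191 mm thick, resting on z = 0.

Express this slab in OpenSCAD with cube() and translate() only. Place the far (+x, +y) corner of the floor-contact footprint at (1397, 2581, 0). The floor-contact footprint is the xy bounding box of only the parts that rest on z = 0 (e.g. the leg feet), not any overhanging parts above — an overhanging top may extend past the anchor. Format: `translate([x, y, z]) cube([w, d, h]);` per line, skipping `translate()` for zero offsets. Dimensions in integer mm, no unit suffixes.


translate([207, 157, 0]) cube([1190, 2424, 191]);


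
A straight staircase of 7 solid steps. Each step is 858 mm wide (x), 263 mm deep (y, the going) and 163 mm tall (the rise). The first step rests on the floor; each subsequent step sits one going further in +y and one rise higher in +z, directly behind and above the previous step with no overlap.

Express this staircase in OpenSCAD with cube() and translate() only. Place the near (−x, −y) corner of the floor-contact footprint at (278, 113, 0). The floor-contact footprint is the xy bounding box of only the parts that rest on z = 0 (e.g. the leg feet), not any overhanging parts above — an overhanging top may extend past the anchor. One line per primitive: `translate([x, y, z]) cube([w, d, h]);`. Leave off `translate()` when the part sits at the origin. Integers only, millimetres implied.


translate([278, 113, 0]) cube([858, 263, 163]);
translate([278, 376, 163]) cube([858, 263, 163]);
translate([278, 639, 326]) cube([858, 263, 163]);
translate([278, 902, 489]) cube([858, 263, 163]);
translate([278, 1165, 652]) cube([858, 263, 163]);
translate([278, 1428, 815]) cube([858, 263, 163]);
translate([278, 1691, 978]) cube([858, 263, 163]);


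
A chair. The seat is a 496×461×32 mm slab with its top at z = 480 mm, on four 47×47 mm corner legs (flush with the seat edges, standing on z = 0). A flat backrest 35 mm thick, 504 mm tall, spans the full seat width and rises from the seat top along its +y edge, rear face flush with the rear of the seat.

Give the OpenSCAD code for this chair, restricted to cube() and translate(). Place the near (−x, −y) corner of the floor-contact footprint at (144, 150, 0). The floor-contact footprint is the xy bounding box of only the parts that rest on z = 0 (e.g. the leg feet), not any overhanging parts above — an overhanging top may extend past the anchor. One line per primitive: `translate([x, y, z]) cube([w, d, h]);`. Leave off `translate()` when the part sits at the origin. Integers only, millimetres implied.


translate([144, 150, 448]) cube([496, 461, 32]);
translate([144, 150, 0]) cube([47, 47, 448]);
translate([593, 150, 0]) cube([47, 47, 448]);
translate([144, 564, 0]) cube([47, 47, 448]);
translate([593, 564, 0]) cube([47, 47, 448]);
translate([144, 576, 480]) cube([496, 35, 504]);


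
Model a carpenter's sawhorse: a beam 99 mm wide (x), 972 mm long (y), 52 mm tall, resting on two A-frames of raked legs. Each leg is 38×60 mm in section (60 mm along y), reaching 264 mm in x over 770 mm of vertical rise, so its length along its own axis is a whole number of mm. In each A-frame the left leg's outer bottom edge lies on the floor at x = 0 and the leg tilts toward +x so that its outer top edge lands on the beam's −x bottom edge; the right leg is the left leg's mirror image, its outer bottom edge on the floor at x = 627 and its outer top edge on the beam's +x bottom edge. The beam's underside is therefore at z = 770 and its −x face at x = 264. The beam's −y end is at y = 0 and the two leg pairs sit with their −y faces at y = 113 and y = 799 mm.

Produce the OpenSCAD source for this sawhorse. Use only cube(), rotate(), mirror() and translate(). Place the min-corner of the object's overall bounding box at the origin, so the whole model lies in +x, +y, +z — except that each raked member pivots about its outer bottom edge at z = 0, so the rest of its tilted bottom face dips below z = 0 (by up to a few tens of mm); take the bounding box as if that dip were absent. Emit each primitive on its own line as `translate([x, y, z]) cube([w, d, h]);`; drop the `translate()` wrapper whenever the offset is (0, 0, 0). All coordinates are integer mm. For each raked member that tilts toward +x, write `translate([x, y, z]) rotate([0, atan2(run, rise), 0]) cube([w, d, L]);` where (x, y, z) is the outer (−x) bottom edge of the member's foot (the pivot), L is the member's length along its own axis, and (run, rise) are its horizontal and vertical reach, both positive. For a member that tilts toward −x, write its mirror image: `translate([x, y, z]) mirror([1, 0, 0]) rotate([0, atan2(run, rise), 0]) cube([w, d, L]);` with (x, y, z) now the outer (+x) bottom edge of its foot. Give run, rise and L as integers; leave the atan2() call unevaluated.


translate([264, 0, 770]) cube([99, 972, 52]);
translate([0, 113, 0]) rotate([0, atan2(264, 770), 0]) cube([38, 60, 814]);
translate([627, 113, 0]) mirror([1, 0, 0]) rotate([0, atan2(264, 770), 0]) cube([38, 60, 814]);
translate([0, 799, 0]) rotate([0, atan2(264, 770), 0]) cube([38, 60, 814]);
translate([627, 799, 0]) mirror([1, 0, 0]) rotate([0, atan2(264, 770), 0]) cube([38, 60, 814]);


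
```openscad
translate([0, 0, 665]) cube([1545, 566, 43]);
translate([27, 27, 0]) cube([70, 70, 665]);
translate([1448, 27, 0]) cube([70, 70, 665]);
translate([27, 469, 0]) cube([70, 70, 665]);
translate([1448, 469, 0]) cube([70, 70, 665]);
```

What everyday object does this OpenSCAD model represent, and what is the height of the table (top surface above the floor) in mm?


A table. The table height is 708 mm.

A 1545×566×43 slab sits at z = 665 on four 70 mm square posts — a table. The top surface is at 665 + 43 = 708 mm.


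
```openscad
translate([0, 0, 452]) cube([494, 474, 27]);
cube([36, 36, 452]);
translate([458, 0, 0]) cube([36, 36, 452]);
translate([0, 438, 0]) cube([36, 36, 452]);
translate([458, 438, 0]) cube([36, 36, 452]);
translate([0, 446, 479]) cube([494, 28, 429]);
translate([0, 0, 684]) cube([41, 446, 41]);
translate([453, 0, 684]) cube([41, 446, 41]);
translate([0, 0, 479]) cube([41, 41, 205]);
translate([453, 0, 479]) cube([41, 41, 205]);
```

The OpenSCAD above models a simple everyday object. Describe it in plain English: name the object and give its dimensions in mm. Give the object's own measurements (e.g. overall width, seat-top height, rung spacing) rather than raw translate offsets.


A chair. The seat is a 494×474×27 mm slab with its top at z = 479 mm, on four 36×36 mm corner legs (flush with the seat edges, standing on z = 0). A flat backrest 28 mm thick, 429 mm tall, spans the full seat width and rises from the seat top along its +y edge, rear face flush with the rear of the seat. Two armrests of 41×41 mm section run along each side from the seat's front edge to the front of the backrest, top faces 246 mm above the seat top and outer faces flush with the seat's x-edges; a 41×41 mm post under the front of each armrest stands on the seat at the front corner.


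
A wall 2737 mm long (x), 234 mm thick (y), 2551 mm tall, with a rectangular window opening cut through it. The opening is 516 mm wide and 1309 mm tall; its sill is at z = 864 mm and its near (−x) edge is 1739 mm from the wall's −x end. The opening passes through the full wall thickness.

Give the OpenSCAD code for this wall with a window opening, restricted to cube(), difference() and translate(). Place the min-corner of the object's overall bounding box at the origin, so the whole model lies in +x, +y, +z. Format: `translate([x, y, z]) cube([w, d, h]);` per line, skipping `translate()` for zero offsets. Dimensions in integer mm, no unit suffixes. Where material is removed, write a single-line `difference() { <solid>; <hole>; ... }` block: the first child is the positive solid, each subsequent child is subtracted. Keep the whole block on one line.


difference() { cube([2737, 234, 2551]); translate([1739, 0, 864]) cube([516, 234, 1309]); }


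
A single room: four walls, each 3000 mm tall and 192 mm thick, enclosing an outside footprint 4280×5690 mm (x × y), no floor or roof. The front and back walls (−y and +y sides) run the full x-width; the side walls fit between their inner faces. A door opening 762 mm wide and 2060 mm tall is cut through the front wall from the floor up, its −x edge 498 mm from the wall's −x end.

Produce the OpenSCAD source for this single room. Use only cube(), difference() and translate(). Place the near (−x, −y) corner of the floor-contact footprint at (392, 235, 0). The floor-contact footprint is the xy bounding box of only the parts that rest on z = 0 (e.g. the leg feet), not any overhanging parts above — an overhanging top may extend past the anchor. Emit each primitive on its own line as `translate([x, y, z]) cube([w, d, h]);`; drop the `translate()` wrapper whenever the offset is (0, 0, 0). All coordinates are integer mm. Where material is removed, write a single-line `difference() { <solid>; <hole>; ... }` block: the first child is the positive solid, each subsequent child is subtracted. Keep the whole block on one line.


difference() { translate([392, 235, 0]) cube([4280, 192, 3000]); translate([890, 235, 0]) cube([762, 192, 2060]); }
translate([392, 5733, 0]) cube([4280, 192, 3000]);
translate([392, 427, 0]) cube([192, 5306, 3000]);
translate([4480, 427, 0]) cube([192, 5306, 3000]);


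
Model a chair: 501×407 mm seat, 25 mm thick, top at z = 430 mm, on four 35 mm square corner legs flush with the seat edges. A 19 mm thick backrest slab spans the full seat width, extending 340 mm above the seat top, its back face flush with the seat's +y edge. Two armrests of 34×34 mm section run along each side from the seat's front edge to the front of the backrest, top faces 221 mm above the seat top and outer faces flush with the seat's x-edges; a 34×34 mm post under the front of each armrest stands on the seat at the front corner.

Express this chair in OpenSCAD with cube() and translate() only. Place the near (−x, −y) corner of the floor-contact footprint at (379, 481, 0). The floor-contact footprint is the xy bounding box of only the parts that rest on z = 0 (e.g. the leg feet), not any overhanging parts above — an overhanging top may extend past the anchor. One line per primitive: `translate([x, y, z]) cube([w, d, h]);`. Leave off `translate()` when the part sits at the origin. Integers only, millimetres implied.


translate([379, 481, 405]) cube([501, 407, 25]);
translate([379, 481, 0]) cube([35, 35, 405]);
translate([845, 481, 0]) cube([35, 35, 405]);
translate([379, 853, 0]) cube([35, 35, 405]);
translate([845, 853, 0]) cube([35, 35, 405]);
translate([379, 869, 430]) cube([501, 19, 340]);
translate([379, 481, 617]) cube([34, 388, 34]);
translate([846, 481, 617]) cube([34, 388, 34]);
translate([379, 481, 430]) cube([34, 34, 187]);
translate([846, 481, 430]) cube([34, 34, 187]);


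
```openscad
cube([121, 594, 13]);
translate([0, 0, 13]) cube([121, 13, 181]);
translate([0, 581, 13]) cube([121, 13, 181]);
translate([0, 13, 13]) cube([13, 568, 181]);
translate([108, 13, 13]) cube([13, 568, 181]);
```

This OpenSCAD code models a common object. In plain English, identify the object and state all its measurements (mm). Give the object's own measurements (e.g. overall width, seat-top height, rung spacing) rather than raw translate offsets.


An open-topped rectangular box: outside dimensions 121×594×194 mm, with a uniform wall and base thickness of 13 mm. The base is a full 121×594 slab on the floor; four walls sit on top of the base. The front and back walls (the −y and +y sides) span the full width; the two side walls fit between them.


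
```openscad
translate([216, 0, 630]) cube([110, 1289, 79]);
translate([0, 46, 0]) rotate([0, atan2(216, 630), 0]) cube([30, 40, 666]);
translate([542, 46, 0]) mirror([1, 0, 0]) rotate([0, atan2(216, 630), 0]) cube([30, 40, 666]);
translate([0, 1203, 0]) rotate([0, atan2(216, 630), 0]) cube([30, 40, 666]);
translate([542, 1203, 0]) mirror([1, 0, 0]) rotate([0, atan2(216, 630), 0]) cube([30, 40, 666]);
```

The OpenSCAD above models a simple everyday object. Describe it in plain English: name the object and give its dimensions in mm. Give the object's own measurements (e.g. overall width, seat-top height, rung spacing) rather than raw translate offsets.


A sawhorse. A 110×1289×79 mm beam (x, y, z) sits on two A-frame leg pairs. Each pair is two raked legs of 30×40 mm section (40 mm along y) splaying symmetrically in x. Each leg rises 630 mm vertically over 216 mm of horizontal reach and is 666 mm long along its own axis. Every leg's outer bottom edge rests on the floor and its outer top edge meets a bottom edge of the beam — the left legs (tilting toward +x) meet the beam's −x bottom edge, the right legs (their mirror images, tilting toward −x) meet its +x bottom edge — so the leg tops tuck under the beam, the beam's underside is 630 mm above the floor, and the feet are 542 mm apart outside-to-outside with the beam centred between them. The two leg pairs are set in 46 mm from either end of the beam.


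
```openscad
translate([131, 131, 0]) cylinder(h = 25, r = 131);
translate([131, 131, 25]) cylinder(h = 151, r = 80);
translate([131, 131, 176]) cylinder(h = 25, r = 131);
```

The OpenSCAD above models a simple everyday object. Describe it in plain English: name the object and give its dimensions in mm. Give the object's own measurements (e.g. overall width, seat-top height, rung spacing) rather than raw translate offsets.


A spool: two coaxial disc flanges of radius 131 mm and thickness 25 mm, joined by a core cylinder of radius 80 mm and height 151 mm. The lower flange rests on z = 0 and the three cylinders share a vertical axis.


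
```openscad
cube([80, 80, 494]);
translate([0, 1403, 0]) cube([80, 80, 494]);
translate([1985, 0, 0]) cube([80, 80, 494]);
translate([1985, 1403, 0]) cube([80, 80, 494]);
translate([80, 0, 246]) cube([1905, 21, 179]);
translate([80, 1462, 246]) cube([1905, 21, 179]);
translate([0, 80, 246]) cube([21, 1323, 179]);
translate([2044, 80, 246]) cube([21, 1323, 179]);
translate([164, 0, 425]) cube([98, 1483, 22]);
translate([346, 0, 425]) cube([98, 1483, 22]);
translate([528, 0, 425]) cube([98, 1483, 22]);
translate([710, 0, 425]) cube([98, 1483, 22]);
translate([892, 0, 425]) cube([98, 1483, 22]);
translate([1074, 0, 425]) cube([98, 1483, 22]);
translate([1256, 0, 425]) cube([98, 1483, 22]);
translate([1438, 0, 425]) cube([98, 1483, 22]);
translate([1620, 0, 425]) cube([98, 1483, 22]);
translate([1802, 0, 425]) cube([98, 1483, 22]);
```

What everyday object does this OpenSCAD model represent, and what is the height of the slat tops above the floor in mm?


A bed frame. The slat-top height is 447 mm.

Four posts, four rails, and a row of slats — a bed frame. Slats sit on the rails at z = 246 + 179 = 425; with slat thickness 22, the top is 447 mm.


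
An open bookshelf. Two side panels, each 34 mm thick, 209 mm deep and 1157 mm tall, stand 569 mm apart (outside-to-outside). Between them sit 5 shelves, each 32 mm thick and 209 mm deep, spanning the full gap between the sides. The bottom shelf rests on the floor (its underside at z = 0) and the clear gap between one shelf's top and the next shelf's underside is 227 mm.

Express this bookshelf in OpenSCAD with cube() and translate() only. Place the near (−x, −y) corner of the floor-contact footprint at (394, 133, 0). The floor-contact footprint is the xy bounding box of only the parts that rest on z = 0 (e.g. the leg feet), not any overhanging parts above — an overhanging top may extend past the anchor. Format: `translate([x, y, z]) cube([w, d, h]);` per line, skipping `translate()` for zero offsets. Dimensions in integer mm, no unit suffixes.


translate([394, 133, 0]) cube([34, 209, 1157]);
translate([929, 133, 0]) cube([34, 209, 1157]);
translate([428, 133, 0]) cube([501, 209, 32]);
translate([428, 133, 259]) cube([501, 209, 32]);
translate([428, 133, 518]) cube([501, 209, 32]);
translate([428, 133, 777]) cube([501, 209, 32]);
translate([428, 133, 1036]) cube([501, 209, 32]);


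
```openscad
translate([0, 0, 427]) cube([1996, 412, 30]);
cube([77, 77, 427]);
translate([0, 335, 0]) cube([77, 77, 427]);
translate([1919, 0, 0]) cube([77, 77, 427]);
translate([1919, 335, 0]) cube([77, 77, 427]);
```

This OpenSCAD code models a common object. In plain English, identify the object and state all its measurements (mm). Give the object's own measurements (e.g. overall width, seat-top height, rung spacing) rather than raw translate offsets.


A bench: a 1996×412 mm seat slab, 30 mm thick, top at z = 457 mm, on four 77×77 mm square legs flush with the seat corners and standing on z = 0.


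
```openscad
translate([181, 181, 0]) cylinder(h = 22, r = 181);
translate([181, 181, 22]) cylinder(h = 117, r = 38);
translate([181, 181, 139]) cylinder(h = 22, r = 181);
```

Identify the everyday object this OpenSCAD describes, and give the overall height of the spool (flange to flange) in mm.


A spool. The overall height is 161 mm.

Three coaxial cylinders, large–small–large — a spool. Two 22 mm flanges and a 117 mm core give 22 + 117 + 22 = 161 mm.


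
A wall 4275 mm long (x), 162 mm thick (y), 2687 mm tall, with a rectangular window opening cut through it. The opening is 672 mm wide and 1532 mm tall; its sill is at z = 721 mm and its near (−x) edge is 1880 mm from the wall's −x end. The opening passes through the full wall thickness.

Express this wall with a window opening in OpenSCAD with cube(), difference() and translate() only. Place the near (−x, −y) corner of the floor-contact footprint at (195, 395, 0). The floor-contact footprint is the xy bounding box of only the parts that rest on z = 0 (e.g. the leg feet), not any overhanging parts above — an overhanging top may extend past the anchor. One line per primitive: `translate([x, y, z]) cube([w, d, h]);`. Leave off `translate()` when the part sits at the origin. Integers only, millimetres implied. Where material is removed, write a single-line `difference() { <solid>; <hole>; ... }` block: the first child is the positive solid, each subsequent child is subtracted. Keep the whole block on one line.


difference() { translate([195, 395, 0]) cube([4275, 162, 2687]); translate([2075, 395, 721]) cube([672, 162, 1532]); }


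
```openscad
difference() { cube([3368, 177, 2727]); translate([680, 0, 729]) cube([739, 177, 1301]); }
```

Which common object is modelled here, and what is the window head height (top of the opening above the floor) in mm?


A wall with a window opening. The window head height is 2030 mm.

A wall with a rectangular opening subtracted — a window. Sill at z = 729, opening 1301 mm tall, so the head is at 729 + 1301 = 2030 mm.


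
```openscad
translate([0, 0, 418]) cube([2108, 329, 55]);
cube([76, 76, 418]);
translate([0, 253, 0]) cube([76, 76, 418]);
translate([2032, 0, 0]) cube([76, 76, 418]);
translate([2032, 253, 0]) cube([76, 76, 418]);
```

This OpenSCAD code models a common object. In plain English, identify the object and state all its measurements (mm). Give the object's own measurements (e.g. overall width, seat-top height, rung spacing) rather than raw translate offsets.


A long wooden bench with a 2108 mm (x) × 329 mm (y) seat, 55 mm thick, its top surface 473 mm above the floor. Four 76 mm square legs at the seat corners, flush with the edges, run from z = 0 to the seat underside.


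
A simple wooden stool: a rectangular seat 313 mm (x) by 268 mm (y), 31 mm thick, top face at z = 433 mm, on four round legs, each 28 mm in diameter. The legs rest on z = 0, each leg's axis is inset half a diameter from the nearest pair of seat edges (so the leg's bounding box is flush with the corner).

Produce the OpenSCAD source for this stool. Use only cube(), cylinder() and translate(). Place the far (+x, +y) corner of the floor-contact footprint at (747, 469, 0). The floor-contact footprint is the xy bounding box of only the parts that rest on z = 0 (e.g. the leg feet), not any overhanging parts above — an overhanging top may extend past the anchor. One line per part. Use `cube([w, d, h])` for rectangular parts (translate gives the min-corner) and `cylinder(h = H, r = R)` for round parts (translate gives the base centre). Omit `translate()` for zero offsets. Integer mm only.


// leg_h = 433 - 31 = 402
translate([434, 201, 402]) cube([313, 268, 31]);
translate([448, 215, 0]) cylinder(h = 402, r = 14);
translate([733, 215, 0]) cylinder(h = 402, r = 14);
translate([448, 455, 0]) cylinder(h = 402, r = 14);
translate([733, 455, 0]) cylinder(h = 402, r = 14);


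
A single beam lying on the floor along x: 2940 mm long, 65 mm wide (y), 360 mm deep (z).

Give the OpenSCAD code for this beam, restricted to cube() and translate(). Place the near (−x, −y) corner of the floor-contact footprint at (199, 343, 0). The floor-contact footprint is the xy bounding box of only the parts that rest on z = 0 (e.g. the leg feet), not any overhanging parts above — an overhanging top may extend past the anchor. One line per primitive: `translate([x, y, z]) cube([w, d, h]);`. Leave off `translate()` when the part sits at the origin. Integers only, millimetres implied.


translate([199, 343, 0]) cube([2940, 65, 360]);


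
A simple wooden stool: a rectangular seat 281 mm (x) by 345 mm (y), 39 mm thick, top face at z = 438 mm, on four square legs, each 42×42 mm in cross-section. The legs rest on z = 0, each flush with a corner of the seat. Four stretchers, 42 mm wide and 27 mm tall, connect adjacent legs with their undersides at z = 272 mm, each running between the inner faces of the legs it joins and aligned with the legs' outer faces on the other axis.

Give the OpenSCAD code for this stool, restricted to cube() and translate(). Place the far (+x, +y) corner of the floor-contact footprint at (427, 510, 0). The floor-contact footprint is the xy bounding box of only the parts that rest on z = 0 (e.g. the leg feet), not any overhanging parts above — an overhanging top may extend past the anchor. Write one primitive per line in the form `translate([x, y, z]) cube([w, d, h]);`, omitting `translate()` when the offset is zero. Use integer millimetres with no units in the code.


translate([146, 165, 399]) cube([281, 345, 39]);
translate([146, 165, 0]) cube([42, 42, 399]);
translate([385, 165, 0]) cube([42, 42, 399]);
translate([146, 468, 0]) cube([42, 42, 399]);
translate([385, 468, 0]) cube([42, 42, 399]);
translate([188, 165, 272]) cube([197, 42, 27]);
translate([188, 468, 272]) cube([197, 42, 27]);
translate([146, 207, 272]) cube([42, 261, 27]);
translate([385, 207, 272]) cube([42, 261, 27]);


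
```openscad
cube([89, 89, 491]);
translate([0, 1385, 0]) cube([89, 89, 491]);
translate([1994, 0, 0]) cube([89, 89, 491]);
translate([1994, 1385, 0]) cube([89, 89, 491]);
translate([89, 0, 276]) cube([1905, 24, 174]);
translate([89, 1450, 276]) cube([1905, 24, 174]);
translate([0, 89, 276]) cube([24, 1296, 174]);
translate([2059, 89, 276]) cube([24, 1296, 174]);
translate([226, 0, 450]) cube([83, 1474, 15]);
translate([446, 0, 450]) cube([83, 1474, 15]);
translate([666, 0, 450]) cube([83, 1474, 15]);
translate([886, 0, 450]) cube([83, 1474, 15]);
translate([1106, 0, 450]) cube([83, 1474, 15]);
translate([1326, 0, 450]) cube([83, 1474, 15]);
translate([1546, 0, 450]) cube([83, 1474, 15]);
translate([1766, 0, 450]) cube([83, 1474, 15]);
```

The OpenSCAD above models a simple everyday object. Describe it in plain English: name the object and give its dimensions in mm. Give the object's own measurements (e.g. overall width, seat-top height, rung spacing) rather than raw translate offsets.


A bed frame 2083 mm long (x) by 1474 mm wide (y). Four 89×89 mm corner posts, 491 mm tall, at the corners of the footprint. Four rails of 24 mm thickness and 174 mm height run between adjacent posts with their undersides at z = 276 mm, their outer faces flush with the outside of the frame (the two x-running rails run between the posts' inner faces; the two y-running rails run between the posts' inner faces). 8 slats, each 83 mm wide (x) and 15 mm thick, lie across the top of the two x-running rails, running the full 1474 mm width of the frame in y; along x they sit between the end posts with a 137 mm gap after the −x posts and between neighbouring slats, leaving 145 mm before the +x posts.
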